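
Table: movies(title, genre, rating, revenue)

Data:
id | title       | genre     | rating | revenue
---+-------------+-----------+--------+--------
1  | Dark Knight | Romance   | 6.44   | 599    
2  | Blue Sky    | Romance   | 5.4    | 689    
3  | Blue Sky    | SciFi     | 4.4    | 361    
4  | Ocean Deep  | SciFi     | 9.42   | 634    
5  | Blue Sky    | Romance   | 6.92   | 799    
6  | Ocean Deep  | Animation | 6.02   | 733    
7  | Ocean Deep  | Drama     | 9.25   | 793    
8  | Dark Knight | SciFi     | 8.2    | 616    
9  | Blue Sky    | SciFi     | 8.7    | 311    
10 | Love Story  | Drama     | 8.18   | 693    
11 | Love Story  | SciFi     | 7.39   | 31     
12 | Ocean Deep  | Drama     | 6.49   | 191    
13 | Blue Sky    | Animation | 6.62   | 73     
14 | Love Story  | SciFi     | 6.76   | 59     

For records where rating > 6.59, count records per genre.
SELECT genre, COUNT(*)
FROM movies
WHERE rating > 6.59
GROUP BY genre

Note: WHERE filters rows before grouping.

Result:
  Animation: 1
  Drama: 2
  Romance: 1
  SciFi: 5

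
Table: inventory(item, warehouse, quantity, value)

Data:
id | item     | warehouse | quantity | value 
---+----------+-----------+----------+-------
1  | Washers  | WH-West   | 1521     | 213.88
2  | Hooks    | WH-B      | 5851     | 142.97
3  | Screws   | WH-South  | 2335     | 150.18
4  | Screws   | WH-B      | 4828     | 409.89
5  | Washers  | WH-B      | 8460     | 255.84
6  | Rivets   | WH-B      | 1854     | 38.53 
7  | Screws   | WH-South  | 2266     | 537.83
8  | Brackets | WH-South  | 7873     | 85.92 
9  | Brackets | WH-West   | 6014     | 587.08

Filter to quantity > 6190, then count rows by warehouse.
SELECT warehouse, COUNT(*)
FROM inventory
WHERE quantity > 6190
GROUP BY warehouse

Note: WHERE filters rows before grouping.

Result:
  WH-B: 1
  WH-South: 1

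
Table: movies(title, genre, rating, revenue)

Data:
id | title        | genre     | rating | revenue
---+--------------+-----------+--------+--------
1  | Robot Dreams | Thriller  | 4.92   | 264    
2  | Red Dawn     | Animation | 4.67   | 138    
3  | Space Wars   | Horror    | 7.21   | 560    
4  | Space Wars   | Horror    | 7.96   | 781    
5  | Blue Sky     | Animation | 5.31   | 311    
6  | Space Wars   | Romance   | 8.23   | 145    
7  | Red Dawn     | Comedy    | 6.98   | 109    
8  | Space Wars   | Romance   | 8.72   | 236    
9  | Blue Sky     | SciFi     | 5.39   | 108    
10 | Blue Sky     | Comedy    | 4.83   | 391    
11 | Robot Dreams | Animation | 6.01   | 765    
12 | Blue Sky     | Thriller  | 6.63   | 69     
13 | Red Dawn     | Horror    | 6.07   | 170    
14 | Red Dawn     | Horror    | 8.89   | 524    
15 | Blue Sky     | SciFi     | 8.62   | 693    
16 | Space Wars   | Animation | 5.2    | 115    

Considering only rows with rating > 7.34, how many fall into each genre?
SELECT genre, COUNT(*)
FROM movies
WHERE rating > 7.34
GROUP BY genre

Note: WHERE filters rows before grouping.

Result:
  Horror: 2
  Romance: 2
  SciFi: 1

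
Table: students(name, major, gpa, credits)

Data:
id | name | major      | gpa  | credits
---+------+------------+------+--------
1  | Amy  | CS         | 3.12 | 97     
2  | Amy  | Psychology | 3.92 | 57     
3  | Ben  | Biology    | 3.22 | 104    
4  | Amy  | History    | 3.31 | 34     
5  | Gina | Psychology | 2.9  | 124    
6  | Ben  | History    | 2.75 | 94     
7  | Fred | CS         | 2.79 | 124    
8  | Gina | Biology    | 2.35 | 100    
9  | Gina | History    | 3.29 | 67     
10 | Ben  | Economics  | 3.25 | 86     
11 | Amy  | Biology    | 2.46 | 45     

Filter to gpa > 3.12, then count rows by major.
SELECT major, COUNT(*)
FROM students
WHERE gpa > 3.12
GROUP BY major

Note: WHERE filters rows before grouping.

Result:
  Biology: 1
  Economics: 1
  History: 2
  Psychology: 1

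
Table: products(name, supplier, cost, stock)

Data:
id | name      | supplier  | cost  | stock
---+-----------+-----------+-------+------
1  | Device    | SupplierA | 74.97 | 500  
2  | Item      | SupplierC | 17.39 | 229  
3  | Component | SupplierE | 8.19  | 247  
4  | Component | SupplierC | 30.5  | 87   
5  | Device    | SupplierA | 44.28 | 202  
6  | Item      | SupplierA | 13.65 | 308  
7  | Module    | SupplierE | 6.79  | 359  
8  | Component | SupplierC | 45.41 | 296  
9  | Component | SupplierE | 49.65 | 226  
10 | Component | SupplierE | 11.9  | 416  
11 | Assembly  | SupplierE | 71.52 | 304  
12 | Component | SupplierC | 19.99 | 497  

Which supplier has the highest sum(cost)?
SELECT supplier, SUM(cost) as val
FROM products
GROUP BY supplier
ORDER BY val DESC
LIMIT 1

Result: SupplierE with sum(cost) = 148.05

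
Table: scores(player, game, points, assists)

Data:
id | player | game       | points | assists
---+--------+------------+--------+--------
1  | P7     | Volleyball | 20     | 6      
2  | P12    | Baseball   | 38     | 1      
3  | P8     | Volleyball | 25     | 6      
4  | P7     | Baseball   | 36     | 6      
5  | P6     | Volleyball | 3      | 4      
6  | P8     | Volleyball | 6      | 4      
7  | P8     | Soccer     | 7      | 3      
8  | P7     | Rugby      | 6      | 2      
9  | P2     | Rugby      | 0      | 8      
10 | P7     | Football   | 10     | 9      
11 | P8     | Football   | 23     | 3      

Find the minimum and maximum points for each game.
SELECT game, MIN(points), MAX(points)
FROM scores
GROUP BY game

Result:
  Baseball: min=36, max=38
  Football: min=10, max=23
  Rugby: min=0, max=6
  Soccer: min=7, max=7
  Volleyball: min=3, max=25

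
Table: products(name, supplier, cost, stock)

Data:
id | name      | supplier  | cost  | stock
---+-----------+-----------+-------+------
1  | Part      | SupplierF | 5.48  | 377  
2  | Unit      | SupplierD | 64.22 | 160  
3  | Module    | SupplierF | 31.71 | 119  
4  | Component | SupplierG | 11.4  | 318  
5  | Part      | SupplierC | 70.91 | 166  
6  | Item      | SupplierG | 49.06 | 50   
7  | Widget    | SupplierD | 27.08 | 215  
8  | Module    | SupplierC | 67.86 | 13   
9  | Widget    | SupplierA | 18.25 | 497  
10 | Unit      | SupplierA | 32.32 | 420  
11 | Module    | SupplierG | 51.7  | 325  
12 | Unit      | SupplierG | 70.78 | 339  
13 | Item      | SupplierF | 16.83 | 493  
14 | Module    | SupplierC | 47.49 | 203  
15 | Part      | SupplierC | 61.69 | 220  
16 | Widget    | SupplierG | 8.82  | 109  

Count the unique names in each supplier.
SELECT supplier, COUNT(DISTINCT name)
FROM products
GROUP BY supplier

Result:
  SupplierA: 2 distinct
  SupplierC: 2 distinct
  SupplierD: 2 distinct
  SupplierF: 3 distinct
  SupplierG: 5 distinct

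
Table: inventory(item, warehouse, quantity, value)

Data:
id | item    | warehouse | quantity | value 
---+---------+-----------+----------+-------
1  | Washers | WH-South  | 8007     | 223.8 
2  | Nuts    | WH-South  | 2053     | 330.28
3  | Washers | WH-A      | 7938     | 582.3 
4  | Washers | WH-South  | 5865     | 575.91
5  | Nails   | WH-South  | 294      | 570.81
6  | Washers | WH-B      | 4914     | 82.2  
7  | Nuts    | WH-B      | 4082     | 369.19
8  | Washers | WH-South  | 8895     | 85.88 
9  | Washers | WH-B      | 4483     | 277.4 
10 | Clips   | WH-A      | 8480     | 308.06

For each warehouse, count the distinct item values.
SELECT warehouse, COUNT(DISTINCT item)
FROM inventory
GROUP BY warehouse

Result:
  WH-A: 2 distinct
  WH-B: 2 distinct
  WH-South: 3 distinct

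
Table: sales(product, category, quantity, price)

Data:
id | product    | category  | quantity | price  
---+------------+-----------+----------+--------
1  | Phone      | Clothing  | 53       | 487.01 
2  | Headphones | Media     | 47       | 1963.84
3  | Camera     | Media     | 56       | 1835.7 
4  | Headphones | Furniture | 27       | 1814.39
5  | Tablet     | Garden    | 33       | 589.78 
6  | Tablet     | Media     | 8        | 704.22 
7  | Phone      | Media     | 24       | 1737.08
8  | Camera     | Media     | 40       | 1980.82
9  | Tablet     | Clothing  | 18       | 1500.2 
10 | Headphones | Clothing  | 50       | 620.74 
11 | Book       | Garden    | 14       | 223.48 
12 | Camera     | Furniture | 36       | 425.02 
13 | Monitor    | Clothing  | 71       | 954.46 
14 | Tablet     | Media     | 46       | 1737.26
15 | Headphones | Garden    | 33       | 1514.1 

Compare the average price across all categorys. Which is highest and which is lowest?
SELECT category, AVG(price)
FROM sales
GROUP BY category
ORDER BY AVG(price)

All groups:
  Garden: 775.79
  Clothing: 890.60
  Furniture: 1119.71
  Media: 1659.82

Highest: Media (1659.82)
Lowest: Garden (775.79)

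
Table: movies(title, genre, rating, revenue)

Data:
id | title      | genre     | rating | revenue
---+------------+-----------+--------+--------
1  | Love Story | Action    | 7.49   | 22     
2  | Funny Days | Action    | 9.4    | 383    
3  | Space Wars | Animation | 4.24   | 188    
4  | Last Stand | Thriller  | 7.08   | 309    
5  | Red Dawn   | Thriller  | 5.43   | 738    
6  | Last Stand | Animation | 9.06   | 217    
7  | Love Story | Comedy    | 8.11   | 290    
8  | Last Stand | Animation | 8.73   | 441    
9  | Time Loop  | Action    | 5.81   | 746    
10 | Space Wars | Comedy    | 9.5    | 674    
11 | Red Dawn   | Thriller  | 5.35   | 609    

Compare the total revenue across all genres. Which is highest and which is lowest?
SELECT genre, SUM(revenue)
FROM movies
GROUP BY genre
ORDER BY SUM(revenue)

All groups:
  Animation: 846
  Comedy: 964
  Action: 1151
  Thriller: 1656

Highest: Thriller (1656)
Lowest: Animation (846)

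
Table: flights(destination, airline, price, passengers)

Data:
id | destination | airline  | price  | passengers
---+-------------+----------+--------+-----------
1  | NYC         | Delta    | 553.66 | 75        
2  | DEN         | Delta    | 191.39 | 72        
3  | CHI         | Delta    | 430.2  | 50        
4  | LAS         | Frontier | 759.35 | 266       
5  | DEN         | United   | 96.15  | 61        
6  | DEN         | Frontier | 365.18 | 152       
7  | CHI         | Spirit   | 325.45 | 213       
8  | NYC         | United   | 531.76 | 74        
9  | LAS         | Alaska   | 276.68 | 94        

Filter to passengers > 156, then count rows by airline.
SELECT airline, COUNT(*)
FROM flights
WHERE passengers > 156
GROUP BY airline

Note: WHERE filters rows before grouping.

Result:
  Frontier: 1
  Spirit: 1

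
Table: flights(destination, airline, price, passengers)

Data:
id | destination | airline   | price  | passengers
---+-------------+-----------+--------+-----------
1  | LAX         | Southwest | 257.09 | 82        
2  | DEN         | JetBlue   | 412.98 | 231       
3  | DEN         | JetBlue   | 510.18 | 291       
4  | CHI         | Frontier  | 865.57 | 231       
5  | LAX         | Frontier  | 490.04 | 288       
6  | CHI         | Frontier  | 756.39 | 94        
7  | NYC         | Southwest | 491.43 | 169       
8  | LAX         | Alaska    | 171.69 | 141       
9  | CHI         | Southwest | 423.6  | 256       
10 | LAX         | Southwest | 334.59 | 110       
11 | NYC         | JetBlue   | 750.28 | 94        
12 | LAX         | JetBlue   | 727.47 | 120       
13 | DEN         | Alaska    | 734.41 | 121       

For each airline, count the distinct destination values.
SELECT airline, COUNT(DISTINCT destination)
FROM flights
GROUP BY airline

Result:
  Alaska: 2 distinct
  Frontier: 2 distinct
  JetBlue: 3 distinct
  Southwest: 3 distinct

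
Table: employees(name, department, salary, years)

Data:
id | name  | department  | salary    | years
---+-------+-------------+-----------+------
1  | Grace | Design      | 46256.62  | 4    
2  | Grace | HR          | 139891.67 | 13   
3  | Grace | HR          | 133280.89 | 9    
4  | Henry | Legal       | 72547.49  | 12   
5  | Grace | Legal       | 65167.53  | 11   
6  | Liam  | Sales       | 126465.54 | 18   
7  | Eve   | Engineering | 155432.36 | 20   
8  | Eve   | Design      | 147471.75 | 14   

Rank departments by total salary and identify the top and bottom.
SELECT department, SUM(salary)
FROM employees
GROUP BY department
ORDER BY SUM(salary)

All groups:
  Sales: 126465.54
  Legal: 137715.02
  Engineering: 155432.36
  Design: 193728.37
  HR: 273172.56

Highest: HR (273172.56)
Lowest: Sales (126465.54)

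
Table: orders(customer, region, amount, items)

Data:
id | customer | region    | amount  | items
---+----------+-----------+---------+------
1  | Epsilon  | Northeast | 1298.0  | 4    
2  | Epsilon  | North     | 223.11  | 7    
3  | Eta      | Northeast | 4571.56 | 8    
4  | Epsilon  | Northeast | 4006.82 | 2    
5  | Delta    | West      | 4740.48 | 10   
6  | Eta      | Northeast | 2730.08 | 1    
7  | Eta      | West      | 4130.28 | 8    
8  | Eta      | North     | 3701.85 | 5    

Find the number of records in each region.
SELECT region, COUNT(*) as count
FROM orders
GROUP BY region

Result:
  North: 2
  Northeast: 4
  West: 2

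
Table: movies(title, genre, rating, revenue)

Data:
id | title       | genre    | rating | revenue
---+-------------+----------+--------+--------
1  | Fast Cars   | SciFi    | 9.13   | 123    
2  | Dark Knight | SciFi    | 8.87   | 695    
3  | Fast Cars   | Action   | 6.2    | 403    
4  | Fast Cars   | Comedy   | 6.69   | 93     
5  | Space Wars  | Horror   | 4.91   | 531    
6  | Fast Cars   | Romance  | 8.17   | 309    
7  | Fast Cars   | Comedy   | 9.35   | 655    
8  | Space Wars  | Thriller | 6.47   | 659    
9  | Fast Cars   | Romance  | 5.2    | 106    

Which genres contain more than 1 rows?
SELECT genre, COUNT(*) as cnt
FROM movies
GROUP BY genre
HAVING COUNT(*) > 1

Result:
  Comedy: 2
  Romance: 2
  SciFi: 2

Note: HAVING filters groups after aggregation, WHERE filters rows before.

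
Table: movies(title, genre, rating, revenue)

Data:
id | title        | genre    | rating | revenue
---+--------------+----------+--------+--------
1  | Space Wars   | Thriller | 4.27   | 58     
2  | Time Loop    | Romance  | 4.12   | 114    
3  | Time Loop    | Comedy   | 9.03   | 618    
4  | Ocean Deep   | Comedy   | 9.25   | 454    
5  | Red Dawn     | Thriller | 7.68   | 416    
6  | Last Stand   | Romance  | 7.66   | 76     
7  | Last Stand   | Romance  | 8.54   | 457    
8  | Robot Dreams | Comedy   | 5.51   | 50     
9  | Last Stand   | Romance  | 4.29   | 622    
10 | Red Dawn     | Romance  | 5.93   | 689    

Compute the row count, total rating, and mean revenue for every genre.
SELECT genre,
       COUNT(*) as cnt,
       SUM(rating) as total_rating,
       AVG(revenue) as avg_revenue
FROM movies
GROUP BY genre

Result:
  Comedy: 3 records, 23.79 total rating, 374.00 avg revenue
  Romance: 5 records, 30.54 total rating, 391.60 avg revenue
  Thriller: 2 records, 11.95 total rating, 237.00 avg revenue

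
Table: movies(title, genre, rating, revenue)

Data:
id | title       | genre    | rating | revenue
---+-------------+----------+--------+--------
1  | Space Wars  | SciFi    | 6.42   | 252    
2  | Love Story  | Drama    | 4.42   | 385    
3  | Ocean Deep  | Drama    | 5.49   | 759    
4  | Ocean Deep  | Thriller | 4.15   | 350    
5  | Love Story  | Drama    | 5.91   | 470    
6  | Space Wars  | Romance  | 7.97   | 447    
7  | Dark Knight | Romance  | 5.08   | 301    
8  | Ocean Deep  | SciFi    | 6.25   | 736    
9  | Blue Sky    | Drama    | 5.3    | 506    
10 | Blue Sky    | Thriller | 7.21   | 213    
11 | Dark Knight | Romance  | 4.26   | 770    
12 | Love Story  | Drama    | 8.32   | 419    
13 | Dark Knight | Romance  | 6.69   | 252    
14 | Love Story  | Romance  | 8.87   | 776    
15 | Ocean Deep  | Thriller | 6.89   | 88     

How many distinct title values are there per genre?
SELECT genre, COUNT(DISTINCT title)
FROM movies
GROUP BY genre

Result:
  Drama: 3 distinct
  Romance: 3 distinct
  SciFi: 2 distinct
  Thriller: 2 distinct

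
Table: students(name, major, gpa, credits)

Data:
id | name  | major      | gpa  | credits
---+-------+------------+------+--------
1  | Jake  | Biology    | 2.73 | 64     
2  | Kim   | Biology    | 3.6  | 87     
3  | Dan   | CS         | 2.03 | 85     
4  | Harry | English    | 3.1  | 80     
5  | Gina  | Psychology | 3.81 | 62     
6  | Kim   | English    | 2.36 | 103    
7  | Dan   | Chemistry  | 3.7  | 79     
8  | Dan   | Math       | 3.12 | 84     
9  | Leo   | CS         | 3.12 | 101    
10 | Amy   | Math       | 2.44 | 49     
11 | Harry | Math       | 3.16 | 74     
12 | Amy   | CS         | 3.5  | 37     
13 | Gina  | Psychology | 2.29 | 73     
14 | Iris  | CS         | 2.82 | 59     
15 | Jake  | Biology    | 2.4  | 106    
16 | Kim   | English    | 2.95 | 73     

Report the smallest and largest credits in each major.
SELECT major, MIN(credits), MAX(credits)
FROM students
GROUP BY major

Result:
  Biology: min=64, max=106
  CS: min=37, max=101
  Chemistry: min=79, max=79
  English: min=73, max=103
  Math: min=49, max=84
  Psychology: min=62, max=73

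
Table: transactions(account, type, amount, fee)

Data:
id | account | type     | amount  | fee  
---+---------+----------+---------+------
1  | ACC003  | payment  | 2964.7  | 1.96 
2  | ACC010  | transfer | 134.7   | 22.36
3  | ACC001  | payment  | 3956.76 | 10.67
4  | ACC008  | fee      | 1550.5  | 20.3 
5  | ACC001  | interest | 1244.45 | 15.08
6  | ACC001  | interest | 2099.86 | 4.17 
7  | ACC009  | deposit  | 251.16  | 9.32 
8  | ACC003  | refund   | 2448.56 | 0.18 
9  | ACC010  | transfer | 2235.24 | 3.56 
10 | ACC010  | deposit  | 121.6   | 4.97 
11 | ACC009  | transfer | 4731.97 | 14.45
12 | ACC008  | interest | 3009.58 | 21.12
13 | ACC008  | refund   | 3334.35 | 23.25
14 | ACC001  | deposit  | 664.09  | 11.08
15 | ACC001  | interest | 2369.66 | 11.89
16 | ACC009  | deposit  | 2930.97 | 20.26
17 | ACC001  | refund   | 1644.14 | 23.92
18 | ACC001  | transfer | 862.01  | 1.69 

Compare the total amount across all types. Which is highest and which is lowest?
SELECT type, SUM(amount)
FROM transactions
GROUP BY type
ORDER BY SUM(amount)

All groups:
  fee: 1550.50
  deposit: 3967.82
  payment: 6921.46
  refund: 7427.05
  transfer: 7963.92
  interest: 8723.55

Highest: interest (8723.55)
Lowest: fee (1550.50)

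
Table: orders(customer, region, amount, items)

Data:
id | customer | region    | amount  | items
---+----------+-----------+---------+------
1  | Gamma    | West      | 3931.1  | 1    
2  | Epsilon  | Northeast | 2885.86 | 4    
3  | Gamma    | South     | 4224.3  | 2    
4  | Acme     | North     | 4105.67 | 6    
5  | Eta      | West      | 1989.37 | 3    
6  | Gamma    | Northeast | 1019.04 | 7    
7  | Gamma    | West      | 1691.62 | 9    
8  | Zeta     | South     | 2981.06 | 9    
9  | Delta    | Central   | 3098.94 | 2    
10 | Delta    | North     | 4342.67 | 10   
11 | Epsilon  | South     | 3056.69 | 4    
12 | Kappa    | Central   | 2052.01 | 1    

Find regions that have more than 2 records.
SELECT region, COUNT(*) as cnt
FROM orders
GROUP BY region
HAVING COUNT(*) > 2

Result:
  South: 3
  West: 3

Note: HAVING filters groups after aggregation, WHERE filters rows before.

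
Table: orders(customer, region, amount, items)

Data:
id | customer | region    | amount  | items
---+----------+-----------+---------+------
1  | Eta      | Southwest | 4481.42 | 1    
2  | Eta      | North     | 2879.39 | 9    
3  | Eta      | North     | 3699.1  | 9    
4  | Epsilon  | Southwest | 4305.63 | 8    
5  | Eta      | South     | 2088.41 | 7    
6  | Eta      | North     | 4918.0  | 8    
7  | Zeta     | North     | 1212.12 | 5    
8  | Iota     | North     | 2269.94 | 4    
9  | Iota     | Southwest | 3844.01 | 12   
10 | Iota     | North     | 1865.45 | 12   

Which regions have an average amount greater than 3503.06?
SELECT region, AVG(amount)
FROM orders
GROUP BY region
HAVING AVG(amount) > 3503.06

Result:
  Southwest: avg=4210.35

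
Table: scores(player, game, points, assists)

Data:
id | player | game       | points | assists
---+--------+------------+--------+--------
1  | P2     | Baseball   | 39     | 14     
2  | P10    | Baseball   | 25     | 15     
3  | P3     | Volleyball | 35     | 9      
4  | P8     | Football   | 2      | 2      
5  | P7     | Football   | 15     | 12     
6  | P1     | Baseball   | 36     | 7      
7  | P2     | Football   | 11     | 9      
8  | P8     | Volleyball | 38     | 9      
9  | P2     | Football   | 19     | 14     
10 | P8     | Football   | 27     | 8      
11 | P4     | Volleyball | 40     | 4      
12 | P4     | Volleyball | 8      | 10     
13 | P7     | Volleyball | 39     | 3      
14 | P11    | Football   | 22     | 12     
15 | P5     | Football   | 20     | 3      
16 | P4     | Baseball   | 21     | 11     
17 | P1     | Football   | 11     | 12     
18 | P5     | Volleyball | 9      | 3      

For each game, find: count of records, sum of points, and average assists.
SELECT game,
       COUNT(*) as cnt,
       SUM(points) as total_points,
       AVG(assists) as avg_assists
FROM scores
GROUP BY game

Result:
  Baseball: 4 records, 121 total points, 11.75 avg assists
  Football: 8 records, 127 total points, 9.00 avg assists
  Volleyball: 6 records, 169 total points, 6.33 avg assists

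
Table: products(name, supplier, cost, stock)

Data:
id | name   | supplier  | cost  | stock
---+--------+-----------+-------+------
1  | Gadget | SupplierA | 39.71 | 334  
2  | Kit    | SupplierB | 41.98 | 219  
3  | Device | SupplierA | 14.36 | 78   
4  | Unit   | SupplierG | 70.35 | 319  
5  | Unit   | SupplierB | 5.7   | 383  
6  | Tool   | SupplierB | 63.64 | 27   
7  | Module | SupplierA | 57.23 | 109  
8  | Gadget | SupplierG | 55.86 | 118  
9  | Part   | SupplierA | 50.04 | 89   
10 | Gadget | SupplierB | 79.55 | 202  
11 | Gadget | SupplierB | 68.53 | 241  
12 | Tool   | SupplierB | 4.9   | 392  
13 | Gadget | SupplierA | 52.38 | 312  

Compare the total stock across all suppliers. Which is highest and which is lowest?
SELECT supplier, SUM(stock)
FROM products
GROUP BY supplier
ORDER BY SUM(stock)

All groups:
  SupplierG: 437
  SupplierA: 922
  SupplierB: 1464

Highest: SupplierB (1464)
Lowest: SupplierG (437)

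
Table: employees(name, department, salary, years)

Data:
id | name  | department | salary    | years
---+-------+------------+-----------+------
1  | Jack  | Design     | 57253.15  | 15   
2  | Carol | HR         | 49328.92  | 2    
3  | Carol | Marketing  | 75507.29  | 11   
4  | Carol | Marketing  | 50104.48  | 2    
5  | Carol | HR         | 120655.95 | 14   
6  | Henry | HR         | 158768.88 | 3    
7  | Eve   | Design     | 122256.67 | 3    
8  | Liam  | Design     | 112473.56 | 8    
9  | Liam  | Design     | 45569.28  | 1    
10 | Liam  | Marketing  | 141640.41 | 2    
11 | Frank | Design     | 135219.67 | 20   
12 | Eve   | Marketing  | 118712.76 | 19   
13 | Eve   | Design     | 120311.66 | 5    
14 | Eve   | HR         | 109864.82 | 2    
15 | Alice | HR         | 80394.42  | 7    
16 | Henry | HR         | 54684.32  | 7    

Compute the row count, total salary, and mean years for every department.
SELECT department,
       COUNT(*) as cnt,
       SUM(salary) as total_salary,
       AVG(years) as avg_years
FROM employees
GROUP BY department

Result:
  Design: 6 records, 593083.99 total salary, 8.67 avg years
  HR: 6 records, 573697.31 total salary, 5.83 avg years
  Marketing: 4 records, 385964.94 total salary, 8.50 avg years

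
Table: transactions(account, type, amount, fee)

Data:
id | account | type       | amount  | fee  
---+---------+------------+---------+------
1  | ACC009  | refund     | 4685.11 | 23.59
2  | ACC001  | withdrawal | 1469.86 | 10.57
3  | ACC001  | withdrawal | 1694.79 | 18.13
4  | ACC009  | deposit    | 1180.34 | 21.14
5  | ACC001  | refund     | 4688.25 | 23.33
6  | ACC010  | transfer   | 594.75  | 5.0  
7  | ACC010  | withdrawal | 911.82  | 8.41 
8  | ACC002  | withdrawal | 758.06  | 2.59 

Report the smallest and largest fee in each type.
SELECT type, MIN(fee), MAX(fee)
FROM transactions
GROUP BY type

Result:
  deposit: min=21.14, max=21.14
  refund: min=23.33, max=23.59
  transfer: min=5.00, max=5.00
  withdrawal: min=2.59, max=18.13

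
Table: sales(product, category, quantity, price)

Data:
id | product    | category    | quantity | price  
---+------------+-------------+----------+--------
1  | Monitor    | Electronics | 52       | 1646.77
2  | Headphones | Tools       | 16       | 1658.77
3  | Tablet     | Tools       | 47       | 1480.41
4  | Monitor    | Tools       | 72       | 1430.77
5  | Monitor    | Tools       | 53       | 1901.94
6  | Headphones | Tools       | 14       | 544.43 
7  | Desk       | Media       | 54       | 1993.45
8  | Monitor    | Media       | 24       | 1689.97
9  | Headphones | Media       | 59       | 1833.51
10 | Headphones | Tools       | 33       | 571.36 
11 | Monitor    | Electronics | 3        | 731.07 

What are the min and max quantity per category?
SELECT category, MIN(quantity), MAX(quantity)
FROM sales
GROUP BY category

Result:
  Electronics: min=3, max=52
  Media: min=24, max=59
  Tools: min=14, max=72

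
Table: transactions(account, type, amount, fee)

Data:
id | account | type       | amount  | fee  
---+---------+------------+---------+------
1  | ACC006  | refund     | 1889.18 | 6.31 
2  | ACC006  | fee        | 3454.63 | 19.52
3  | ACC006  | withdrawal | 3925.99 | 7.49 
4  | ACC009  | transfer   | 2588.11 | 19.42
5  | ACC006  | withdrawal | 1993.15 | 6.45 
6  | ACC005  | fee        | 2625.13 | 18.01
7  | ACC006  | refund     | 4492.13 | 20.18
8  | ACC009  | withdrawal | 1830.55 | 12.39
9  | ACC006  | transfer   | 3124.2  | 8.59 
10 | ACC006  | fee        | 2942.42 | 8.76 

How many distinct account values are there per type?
SELECT type, COUNT(DISTINCT account)
FROM transactions
GROUP BY type

Result:
  fee: 2 distinct
  refund: 1 distinct
  transfer: 2 distinct
  withdrawal: 2 distinct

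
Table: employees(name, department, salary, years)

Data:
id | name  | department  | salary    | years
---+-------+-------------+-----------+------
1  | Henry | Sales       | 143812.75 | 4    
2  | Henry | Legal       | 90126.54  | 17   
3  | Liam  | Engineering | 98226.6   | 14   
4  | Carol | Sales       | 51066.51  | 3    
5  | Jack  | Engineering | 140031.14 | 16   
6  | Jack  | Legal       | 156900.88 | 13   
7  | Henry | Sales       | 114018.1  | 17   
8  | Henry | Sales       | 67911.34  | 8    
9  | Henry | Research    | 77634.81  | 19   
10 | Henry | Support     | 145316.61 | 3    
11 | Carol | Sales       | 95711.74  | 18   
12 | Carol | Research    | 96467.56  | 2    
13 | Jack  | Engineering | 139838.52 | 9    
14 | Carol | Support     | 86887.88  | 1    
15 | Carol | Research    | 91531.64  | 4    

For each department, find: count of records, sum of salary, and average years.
SELECT department,
       COUNT(*) as cnt,
       SUM(salary) as total_salary,
       AVG(years) as avg_years
FROM employees
GROUP BY department

Result:
  Engineering: 3 records, 378096.26 total salary, 13.00 avg years
  Legal: 2 records, 247027.42 total salary, 15.00 avg years
  Research: 3 records, 265634.01 total salary, 8.33 avg years
  Sales: 5 records, 472520.44 total salary, 10.00 avg years
  Support: 2 records, 232204.49 total salary, 2.00 avg years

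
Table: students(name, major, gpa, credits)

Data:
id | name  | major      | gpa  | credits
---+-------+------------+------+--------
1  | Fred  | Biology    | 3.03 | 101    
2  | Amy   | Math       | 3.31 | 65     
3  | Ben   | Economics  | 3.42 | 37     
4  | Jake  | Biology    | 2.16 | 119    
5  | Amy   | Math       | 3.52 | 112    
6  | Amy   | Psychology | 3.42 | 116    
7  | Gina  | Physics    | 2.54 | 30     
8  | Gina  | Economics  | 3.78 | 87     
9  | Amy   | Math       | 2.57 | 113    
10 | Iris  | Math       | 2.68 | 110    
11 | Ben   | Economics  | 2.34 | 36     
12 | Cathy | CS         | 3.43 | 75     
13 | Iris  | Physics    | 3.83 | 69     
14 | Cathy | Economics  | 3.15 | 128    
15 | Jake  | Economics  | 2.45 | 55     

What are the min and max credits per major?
SELECT major, MIN(credits), MAX(credits)
FROM students
GROUP BY major

Result:
  Biology: min=101, max=119
  CS: min=75, max=75
  Economics: min=36, max=128
  Math: min=65, max=113
  Physics: min=30, max=69
  Psychology: min=116, max=116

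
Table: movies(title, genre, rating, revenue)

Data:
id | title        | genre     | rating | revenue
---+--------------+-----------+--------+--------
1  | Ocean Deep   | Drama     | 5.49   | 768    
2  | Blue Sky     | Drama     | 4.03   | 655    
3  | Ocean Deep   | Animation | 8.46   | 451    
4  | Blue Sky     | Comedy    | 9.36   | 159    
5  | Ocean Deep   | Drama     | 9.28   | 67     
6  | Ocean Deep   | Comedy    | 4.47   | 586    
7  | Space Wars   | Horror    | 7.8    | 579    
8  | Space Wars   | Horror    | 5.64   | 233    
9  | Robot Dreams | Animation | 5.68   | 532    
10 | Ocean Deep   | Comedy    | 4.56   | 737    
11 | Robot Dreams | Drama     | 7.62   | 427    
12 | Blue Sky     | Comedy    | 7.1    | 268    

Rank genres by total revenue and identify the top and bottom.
SELECT genre, SUM(revenue)
FROM movies
GROUP BY genre
ORDER BY SUM(revenue)

All groups:
  Horror: 812
  Animation: 983
  Comedy: 1750
  Drama: 1917

Highest: Drama (1917)
Lowest: Horror (812)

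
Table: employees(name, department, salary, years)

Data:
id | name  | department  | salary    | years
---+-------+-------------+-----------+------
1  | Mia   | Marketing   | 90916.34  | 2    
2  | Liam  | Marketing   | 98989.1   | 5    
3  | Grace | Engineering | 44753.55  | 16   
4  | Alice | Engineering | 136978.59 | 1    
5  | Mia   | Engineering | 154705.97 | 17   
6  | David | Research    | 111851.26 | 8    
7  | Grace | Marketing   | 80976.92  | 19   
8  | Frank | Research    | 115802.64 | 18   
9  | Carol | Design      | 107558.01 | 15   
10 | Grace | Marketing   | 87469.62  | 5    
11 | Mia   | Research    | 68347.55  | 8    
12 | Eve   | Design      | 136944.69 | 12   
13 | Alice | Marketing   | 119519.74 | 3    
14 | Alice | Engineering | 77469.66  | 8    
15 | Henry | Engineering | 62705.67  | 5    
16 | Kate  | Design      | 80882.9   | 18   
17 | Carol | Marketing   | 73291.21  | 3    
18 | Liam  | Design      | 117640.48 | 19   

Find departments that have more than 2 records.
SELECT department, COUNT(*) as cnt
FROM employees
GROUP BY department
HAVING COUNT(*) > 2

Result:
  Design: 4
  Engineering: 5
  Marketing: 6
  Research: 3

Note: HAVING filters groups after aggregation, WHERE filters rows before.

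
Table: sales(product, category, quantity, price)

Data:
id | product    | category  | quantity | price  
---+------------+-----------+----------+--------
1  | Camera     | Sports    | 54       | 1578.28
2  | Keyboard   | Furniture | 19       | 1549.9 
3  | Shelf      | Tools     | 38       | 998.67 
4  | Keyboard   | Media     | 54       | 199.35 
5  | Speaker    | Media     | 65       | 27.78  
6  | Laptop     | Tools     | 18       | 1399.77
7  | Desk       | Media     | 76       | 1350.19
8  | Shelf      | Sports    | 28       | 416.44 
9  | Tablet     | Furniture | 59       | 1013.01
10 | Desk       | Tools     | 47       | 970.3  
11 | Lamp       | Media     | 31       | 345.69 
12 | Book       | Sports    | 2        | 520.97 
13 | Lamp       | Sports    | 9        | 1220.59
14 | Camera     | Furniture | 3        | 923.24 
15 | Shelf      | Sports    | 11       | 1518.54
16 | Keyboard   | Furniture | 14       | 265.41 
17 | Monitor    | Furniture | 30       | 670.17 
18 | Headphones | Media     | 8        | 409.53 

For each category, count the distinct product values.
SELECT category, COUNT(DISTINCT product)
FROM sales
GROUP BY category

Result:
  Furniture: 4 distinct
  Media: 5 distinct
  Sports: 4 distinct
  Tools: 3 distinct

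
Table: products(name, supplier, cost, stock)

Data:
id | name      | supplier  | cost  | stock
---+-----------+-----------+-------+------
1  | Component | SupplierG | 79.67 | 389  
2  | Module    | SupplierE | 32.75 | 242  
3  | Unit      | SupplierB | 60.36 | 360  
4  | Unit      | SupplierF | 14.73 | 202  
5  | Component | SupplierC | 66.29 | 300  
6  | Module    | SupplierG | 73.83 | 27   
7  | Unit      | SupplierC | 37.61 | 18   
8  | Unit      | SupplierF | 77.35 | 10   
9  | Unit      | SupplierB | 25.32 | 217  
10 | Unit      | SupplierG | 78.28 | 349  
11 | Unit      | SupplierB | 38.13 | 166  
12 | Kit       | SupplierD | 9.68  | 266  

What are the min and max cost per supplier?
SELECT supplier, MIN(cost), MAX(cost)
FROM products
GROUP BY supplier

Result:
  SupplierB: min=25.32, max=60.36
  SupplierC: min=37.61, max=66.29
  SupplierD: min=9.68, max=9.68
  SupplierE: min=32.75, max=32.75
  SupplierF: min=14.73, max=77.35
  SupplierG: min=73.83, max=79.67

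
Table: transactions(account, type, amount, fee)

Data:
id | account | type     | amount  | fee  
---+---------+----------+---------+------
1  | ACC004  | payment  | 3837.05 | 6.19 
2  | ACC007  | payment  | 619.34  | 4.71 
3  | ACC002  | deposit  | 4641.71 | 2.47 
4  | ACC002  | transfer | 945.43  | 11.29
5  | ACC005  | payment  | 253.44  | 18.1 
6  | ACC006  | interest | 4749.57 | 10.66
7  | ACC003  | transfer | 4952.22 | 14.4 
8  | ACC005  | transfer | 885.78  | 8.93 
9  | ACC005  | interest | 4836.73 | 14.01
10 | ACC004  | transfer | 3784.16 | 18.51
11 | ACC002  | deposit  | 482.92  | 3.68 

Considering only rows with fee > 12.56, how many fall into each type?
SELECT type, COUNT(*)
FROM transactions
WHERE fee > 12.56
GROUP BY type

Note: WHERE filters rows before grouping.

Result:
  interest: 1
  payment: 1
  transfer: 2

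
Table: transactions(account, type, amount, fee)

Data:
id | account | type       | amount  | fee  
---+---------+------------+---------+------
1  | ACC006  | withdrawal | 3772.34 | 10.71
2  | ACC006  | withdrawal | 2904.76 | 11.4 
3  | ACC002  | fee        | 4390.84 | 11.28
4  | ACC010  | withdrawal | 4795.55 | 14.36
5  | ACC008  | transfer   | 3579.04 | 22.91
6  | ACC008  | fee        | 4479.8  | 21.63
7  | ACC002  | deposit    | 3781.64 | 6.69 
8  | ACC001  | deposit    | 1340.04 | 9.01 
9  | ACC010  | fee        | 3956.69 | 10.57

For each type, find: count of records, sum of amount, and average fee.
SELECT type,
       COUNT(*) as cnt,
       SUM(amount) as total_amount,
       AVG(fee) as avg_fee
FROM transactions
GROUP BY type

Result:
  deposit: 2 records, 5121.68 total amount, 7.85 avg fee
  fee: 3 records, 12827.33 total amount, 14.49 avg fee
  transfer: 1 records, 3579.04 total amount, 22.91 avg fee
  withdrawal: 3 records, 11472.65 total amount, 12.16 avg fee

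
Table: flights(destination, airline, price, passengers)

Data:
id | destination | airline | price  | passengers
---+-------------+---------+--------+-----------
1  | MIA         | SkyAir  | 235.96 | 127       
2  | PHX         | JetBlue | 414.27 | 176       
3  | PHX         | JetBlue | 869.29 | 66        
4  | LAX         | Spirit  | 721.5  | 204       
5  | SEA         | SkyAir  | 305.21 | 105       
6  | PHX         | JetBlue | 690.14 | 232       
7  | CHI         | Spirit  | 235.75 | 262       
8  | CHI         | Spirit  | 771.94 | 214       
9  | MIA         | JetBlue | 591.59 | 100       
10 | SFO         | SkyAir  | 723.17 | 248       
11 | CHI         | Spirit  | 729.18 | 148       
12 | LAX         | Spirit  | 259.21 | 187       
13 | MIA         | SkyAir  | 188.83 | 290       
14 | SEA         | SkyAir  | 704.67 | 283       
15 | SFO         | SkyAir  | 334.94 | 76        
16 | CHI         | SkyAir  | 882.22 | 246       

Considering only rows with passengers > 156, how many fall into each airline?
SELECT airline, COUNT(*)
FROM flights
WHERE passengers > 156
GROUP BY airline

Note: WHERE filters rows before grouping.

Result:
  JetBlue: 2
  SkyAir: 4
  Spirit: 4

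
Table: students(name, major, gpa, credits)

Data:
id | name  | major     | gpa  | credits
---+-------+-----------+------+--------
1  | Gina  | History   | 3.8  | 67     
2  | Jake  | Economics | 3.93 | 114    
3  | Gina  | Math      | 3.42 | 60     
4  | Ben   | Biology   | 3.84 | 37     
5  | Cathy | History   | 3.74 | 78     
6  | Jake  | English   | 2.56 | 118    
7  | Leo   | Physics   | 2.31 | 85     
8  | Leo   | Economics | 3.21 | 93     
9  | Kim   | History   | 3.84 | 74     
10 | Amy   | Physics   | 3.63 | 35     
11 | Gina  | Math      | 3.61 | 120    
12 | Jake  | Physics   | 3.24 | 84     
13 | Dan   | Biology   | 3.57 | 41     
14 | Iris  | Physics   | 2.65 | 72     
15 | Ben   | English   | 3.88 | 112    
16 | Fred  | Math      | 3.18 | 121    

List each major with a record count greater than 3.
SELECT major, COUNT(*) as cnt
FROM students
GROUP BY major
HAVING COUNT(*) > 3

Result:
  Physics: 4

Note: HAVING filters groups after aggregation, WHERE filters rows before.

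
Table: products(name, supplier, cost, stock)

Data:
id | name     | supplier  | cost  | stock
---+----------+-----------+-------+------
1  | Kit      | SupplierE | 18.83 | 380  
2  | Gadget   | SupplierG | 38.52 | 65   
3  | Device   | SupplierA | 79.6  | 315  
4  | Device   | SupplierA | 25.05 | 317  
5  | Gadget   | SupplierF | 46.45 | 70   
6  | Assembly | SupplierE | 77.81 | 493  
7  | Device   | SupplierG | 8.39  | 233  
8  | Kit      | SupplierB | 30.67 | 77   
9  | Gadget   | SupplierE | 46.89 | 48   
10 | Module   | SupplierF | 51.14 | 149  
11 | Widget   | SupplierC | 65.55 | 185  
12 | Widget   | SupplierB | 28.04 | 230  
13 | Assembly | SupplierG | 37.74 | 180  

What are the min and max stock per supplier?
SELECT supplier, MIN(stock), MAX(stock)
FROM products
GROUP BY supplier

Result:
  SupplierA: min=315, max=317
  SupplierB: min=77, max=230
  SupplierC: min=185, max=185
  SupplierE: min=48, max=493
  SupplierF: min=70, max=149
  SupplierG: min=65, max=233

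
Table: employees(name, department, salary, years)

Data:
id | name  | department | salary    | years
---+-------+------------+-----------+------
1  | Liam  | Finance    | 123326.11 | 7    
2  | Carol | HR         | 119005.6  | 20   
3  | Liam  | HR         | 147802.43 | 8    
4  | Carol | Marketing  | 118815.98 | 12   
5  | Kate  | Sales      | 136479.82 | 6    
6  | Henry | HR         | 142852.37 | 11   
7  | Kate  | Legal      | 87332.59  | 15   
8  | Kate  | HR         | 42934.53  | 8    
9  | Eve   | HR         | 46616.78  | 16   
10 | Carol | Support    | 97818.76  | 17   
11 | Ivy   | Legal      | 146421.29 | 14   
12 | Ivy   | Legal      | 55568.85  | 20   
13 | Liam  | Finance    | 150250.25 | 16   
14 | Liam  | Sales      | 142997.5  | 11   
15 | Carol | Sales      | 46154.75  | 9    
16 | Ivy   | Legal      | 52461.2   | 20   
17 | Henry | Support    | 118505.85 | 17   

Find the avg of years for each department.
SELECT department, AVG(years) as result
FROM employees
GROUP BY department

Result:
  Finance: 11.50
  HR: 12.60
  Legal: 17.25
  Marketing: 12.00
  Sales: 8.67
  Support: 17.00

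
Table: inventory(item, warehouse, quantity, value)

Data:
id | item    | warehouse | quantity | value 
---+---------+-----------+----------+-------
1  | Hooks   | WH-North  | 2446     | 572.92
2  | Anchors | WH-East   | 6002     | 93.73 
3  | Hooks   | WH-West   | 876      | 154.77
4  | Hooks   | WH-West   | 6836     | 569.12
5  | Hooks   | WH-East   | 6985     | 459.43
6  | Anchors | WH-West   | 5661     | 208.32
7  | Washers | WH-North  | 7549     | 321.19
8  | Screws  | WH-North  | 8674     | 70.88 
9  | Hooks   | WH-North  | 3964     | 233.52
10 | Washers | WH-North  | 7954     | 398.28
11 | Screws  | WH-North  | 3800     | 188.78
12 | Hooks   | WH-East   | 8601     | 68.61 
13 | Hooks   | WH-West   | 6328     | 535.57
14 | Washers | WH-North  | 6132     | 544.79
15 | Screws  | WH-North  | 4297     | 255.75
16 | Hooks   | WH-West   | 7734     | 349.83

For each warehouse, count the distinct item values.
SELECT warehouse, COUNT(DISTINCT item)
FROM inventory
GROUP BY warehouse

Result:
  WH-East: 2 distinct
  WH-North: 3 distinct
  WH-West: 2 distinct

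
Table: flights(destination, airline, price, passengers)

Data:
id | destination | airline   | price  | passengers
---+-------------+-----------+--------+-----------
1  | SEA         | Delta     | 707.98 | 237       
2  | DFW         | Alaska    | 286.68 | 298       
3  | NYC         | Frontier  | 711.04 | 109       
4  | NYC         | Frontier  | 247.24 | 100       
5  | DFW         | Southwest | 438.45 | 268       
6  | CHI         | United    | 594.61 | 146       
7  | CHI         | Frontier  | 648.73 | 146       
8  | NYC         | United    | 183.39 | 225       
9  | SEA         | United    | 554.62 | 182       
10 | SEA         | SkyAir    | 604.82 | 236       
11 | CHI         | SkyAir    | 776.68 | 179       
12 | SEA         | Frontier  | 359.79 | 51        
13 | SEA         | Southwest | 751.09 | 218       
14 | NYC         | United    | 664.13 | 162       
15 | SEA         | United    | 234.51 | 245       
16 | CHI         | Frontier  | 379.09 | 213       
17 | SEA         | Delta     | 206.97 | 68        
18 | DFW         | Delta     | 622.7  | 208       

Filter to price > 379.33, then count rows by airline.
SELECT airline, COUNT(*)
FROM flights
WHERE price > 379.33
GROUP BY airline

Note: WHERE filters rows before grouping.

Result:
  Delta: 2
  Frontier: 2
  SkyAir: 2
  Southwest: 2
  United: 3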